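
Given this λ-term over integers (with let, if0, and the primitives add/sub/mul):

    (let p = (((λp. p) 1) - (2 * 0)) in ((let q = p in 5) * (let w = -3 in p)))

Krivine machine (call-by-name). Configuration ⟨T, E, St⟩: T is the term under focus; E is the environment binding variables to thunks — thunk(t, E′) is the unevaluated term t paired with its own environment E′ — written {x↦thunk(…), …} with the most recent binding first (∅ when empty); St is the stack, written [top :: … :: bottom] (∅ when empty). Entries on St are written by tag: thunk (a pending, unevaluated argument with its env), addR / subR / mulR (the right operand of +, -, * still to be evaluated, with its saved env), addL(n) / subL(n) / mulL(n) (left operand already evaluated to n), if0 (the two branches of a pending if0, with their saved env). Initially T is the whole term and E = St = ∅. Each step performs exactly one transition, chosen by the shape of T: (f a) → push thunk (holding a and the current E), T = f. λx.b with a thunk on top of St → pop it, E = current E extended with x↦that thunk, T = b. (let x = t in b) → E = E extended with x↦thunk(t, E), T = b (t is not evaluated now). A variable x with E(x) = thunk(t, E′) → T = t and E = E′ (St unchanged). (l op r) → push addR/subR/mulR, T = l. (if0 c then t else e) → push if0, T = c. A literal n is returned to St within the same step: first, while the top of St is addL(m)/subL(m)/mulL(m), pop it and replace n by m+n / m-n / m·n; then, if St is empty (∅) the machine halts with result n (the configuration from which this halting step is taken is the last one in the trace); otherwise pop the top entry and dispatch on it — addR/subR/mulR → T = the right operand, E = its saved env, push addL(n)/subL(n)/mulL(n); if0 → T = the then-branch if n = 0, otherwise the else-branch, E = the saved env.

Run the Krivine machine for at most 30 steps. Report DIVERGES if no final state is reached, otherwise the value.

Answer: 5

Execution trace:
t=0: ⟨T=(let p = (((λp. p) 1) - (2 * 0)) in ((let q = p in 5) * (let w = -3 in p))); E=∅; St=∅⟩
t=1: ⟨T=((let q = p in 5) * (let w = -3 in p)); E={p↦thunk((((λp. p) 1) - (2 * 0)), ∅)}; St=∅⟩
t=2: ⟨T=(let q = p in 5); E={p↦thunk((((λp. p) 1) - (2 * 0)), ∅)}; St=[mulR]⟩
t=3: ⟨T=5; E={q↦thunk(p, {p↦thunk((((λp. p) 1) - (2 * 0)), ∅)}), p↦thunk((((λp. p) 1) - (2 * 0)), ∅)}; St=[mulR]⟩
t=4: ⟨T=(let w = -3 in p); E={p↦thunk((((λp. p) 1) - (2 * 0)), ∅)}; St=[mulL(5)]⟩
t=5: ⟨T=p; E={w↦thunk(-3, {p↦thunk((((λp. p) 1) - (2 * 0)), ∅)}), p↦thunk((((λp. p) 1) - (2 * 0)), ∅)}; St=[mulL(5)]⟩
t=6: ⟨T=(((λp. p) 1) - (2 * 0)); E=∅; St=[mulL(5)]⟩
t=7: ⟨T=((λp. p) 1); E=∅; St=[subR :: mulL(5)]⟩
t=8: ⟨T=(λp. p); E=∅; St=[thunk :: subR :: mulL(5)]⟩
t=9: ⟨T=p; E={p↦thunk(1, ∅)}; St=[subR :: mulL(5)]⟩
t=10: ⟨T=1; E=∅; St=[subR :: mulL(5)]⟩
t=11: ⟨T=(2 * 0); E=∅; St=[subL(1) :: mulL(5)]⟩
t=12: ⟨T=2; E=∅; St=[mulR :: subL(1) :: mulL(5)]⟩
t=13: ⟨T=0; E=∅; St=[mulL(2) :: subL(1) :: mulL(5)]⟩
→ final value 5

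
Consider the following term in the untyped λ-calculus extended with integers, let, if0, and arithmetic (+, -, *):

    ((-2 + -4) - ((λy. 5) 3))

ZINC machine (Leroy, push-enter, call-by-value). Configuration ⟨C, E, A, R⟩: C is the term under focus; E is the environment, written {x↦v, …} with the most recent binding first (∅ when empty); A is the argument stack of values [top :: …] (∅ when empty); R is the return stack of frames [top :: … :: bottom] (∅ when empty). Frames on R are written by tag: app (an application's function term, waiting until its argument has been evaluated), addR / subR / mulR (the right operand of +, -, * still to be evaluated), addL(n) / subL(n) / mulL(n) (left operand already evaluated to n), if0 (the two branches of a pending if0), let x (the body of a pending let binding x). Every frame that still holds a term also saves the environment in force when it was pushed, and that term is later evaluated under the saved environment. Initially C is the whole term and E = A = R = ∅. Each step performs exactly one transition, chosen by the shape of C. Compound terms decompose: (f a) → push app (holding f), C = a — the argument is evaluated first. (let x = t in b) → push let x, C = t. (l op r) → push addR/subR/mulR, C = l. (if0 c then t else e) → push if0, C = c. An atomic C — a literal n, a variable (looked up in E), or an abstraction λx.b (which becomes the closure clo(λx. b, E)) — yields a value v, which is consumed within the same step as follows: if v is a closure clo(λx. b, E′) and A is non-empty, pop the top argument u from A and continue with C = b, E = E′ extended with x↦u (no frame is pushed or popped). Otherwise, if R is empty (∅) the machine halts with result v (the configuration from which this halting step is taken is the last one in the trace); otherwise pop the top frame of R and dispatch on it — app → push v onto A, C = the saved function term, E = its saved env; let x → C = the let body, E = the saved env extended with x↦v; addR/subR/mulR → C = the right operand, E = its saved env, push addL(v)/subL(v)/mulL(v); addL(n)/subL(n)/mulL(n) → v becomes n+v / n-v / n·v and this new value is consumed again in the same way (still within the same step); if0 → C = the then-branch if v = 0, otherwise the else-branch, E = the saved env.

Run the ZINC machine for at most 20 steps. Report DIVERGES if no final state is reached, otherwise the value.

0. <C=((-2 + -4) - ((λy. 5) 3)), E=∅, A=∅, R=∅>
1. <C=(-2 + -4), E=∅, A=∅, R=[subR]>
2. <C=-2, E=∅, A=∅, R=[addR :: subR]>
3. <C=-4, E=∅, A=∅, R=[addL(-2) :: subR]>
4. <C=((λy. 5) 3), E=∅, A=∅, R=[subL(-6)]>
5. <C=3, E=∅, A=∅, R=[app :: subL(-6)]>
6. <C=(λy. 5), E=∅, A=[3], R=[subL(-6)]>
7. <C=5, E={y↦3}, A=∅, R=[subL(-6)]>
→ final value -11

Answer: -11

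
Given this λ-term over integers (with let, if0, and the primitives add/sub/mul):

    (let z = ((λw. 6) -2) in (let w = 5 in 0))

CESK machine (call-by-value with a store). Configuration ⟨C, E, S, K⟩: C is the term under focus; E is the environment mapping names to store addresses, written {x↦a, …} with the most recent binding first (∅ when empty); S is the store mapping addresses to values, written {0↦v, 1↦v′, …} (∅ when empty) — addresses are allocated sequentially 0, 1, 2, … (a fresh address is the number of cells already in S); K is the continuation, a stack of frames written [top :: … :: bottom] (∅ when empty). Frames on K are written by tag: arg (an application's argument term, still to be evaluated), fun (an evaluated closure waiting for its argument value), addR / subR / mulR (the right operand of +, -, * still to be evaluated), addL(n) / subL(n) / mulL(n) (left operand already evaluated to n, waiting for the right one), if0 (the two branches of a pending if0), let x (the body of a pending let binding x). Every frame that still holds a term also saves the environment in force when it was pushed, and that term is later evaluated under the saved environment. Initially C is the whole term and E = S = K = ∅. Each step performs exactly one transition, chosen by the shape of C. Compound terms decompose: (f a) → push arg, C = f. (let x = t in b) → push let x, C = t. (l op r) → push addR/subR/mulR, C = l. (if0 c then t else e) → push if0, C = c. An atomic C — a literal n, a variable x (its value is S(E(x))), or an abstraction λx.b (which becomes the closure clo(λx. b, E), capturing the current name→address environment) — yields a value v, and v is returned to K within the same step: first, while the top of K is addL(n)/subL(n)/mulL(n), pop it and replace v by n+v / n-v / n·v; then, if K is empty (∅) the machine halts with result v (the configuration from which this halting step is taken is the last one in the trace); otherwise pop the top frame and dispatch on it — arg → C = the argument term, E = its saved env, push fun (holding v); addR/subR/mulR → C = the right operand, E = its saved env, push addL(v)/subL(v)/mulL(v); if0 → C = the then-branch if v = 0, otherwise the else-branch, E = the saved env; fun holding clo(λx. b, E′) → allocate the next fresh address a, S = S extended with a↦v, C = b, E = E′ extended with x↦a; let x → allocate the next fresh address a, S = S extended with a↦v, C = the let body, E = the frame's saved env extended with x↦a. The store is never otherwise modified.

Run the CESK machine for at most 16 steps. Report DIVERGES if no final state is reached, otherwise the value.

[0] [C=(let z = ((λw. 6) -2) in (let w = 5 in 0)) | E=∅ | S=∅ | K=∅]
[1] [C=((λw. 6) -2) | E=∅ | S=∅ | K=[let z]]
[2] [C=(λw. 6) | E=∅ | S=∅ | K=[arg :: let z]]
[3] [C=-2 | E=∅ | S=∅ | K=[fun :: let z]]
[4] [C=6 | E={w↦0} | S={0↦-2} | K=[let z]]
[5] [C=(let w = 5 in 0) | E={z↦1} | S={0↦-2, 1↦6} | K=∅]
[6] [C=5 | E={z↦1} | S={0↦-2, 1↦6} | K=[let w]]
[7] [C=0 | E={w↦2, z↦1} | S={0↦-2, 1↦6, 2↦5} | K=∅]
→ final value 0

Answer: 0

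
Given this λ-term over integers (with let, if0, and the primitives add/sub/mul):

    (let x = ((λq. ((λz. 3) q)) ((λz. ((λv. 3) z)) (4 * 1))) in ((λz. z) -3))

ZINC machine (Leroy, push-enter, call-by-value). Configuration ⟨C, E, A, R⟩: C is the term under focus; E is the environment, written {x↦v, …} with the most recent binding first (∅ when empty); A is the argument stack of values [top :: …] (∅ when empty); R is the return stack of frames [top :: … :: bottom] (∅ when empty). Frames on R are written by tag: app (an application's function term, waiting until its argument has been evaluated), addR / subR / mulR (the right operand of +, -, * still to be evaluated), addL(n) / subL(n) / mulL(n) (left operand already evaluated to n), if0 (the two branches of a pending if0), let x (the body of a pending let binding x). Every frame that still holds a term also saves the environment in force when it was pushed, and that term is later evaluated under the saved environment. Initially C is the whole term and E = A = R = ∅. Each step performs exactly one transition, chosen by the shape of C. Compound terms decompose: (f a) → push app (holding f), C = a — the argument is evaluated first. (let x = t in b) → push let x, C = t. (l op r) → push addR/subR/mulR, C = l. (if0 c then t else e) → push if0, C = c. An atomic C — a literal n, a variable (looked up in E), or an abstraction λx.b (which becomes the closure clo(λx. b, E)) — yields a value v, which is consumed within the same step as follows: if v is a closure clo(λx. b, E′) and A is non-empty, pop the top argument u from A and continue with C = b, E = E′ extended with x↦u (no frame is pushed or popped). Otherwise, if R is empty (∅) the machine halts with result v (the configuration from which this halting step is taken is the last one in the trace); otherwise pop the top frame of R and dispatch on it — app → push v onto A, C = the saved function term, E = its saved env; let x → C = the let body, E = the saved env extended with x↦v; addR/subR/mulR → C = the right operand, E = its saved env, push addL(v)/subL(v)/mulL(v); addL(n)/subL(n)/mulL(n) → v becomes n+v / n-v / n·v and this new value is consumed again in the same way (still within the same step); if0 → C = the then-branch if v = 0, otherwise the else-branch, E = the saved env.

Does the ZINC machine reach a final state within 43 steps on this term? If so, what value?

step 0: ⟨C=(let x = ((λq. ((λz. 3) q)) ((λz. ((λv. 3) z)) (4 * 1))) in ((λz. z) -3)); E=∅; A=∅; R=∅⟩
step 1: ⟨C=((λq. ((λz. 3) q)) ((λz. ((λv. 3) z)) (4 * 1))); E=∅; A=∅; R=[let x]⟩
step 2: ⟨C=((λz. ((λv. 3) z)) (4 * 1)); E=∅; A=∅; R=[app :: let x]⟩
step 3: ⟨C=(4 * 1); E=∅; A=∅; R=[app :: app :: let x]⟩
step 4: ⟨C=4; E=∅; A=∅; R=[mulR :: app :: app :: let x]⟩
step 5: ⟨C=1; E=∅; A=∅; R=[mulL(4) :: app :: app :: let x]⟩
step 6: ⟨C=(λz. ((λv. 3) z)); E=∅; A=[4]; R=[app :: let x]⟩
step 7: ⟨C=((λv. 3) z); E={z↦4}; A=∅; R=[app :: let x]⟩
step 8: ⟨C=z; E={z↦4}; A=∅; R=[app :: app :: let x]⟩
step 9: ⟨C=(λv. 3); E={z↦4}; A=[4]; R=[app :: let x]⟩
step 10: ⟨C=3; E={v↦4, z↦4}; A=∅; R=[app :: let x]⟩
step 11: ⟨C=(λq. ((λz. 3) q)); E=∅; A=[3]; R=[let x]⟩
step 12: ⟨C=((λz. 3) q); E={q↦3}; A=∅; R=[let x]⟩
step 13: ⟨C=q; E={q↦3}; A=∅; R=[app :: let x]⟩
step 14: ⟨C=(λz. 3); E={q↦3}; A=[3]; R=[let x]⟩
step 15: ⟨C=3; E={z↦3, q↦3}; A=∅; R=[let x]⟩
step 16: ⟨C=((λz. z) -3); E={x↦3}; A=∅; R=∅⟩
step 17: ⟨C=-3; E={x↦3}; A=∅; R=[app]⟩
step 18: ⟨C=(λz. z); E={x↦3}; A=[-3]; R=∅⟩
step 19: ⟨C=z; E={z↦-3, x↦3}; A=∅; R=∅⟩
→ final value -3

Answer: -3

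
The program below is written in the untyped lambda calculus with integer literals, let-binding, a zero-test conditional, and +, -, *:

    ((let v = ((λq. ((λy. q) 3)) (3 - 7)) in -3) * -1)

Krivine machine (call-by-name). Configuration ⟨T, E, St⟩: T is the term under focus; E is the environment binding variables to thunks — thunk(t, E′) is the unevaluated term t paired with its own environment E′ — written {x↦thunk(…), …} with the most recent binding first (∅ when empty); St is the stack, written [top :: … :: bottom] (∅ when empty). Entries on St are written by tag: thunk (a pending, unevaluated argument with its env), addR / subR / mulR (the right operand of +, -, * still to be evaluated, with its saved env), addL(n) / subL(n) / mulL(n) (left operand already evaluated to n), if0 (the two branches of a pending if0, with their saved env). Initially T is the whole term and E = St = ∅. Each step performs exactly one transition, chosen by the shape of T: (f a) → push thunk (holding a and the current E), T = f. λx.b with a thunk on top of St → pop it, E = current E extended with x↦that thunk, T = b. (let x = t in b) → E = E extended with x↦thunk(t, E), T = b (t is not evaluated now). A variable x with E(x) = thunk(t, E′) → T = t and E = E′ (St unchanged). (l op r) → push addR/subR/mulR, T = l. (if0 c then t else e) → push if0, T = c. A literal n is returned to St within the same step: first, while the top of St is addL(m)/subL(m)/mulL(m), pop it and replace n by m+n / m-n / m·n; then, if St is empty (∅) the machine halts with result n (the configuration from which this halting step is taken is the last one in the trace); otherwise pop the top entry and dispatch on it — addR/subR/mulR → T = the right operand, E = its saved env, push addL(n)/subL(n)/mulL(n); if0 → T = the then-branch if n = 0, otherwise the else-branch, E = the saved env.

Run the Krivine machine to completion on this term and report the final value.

Answer: 3

Derivation:
t=0: <T=((let v = ((λq. ((λy. q) 3)) (3 - 7)) in -3) * -1), E=∅, St=∅>
t=1: <T=(let v = ((λq. ((λy. q) 3)) (3 - 7)) in -3), E=∅, St=[mulR]>
t=2: <T=-3, E={v↦thunk(((λq. ((λy. q) 3)) (3 - 7)), ∅)}, St=[mulR]>
t=3: <T=-1, E=∅, St=[mulL(-3)]>
→ final value 3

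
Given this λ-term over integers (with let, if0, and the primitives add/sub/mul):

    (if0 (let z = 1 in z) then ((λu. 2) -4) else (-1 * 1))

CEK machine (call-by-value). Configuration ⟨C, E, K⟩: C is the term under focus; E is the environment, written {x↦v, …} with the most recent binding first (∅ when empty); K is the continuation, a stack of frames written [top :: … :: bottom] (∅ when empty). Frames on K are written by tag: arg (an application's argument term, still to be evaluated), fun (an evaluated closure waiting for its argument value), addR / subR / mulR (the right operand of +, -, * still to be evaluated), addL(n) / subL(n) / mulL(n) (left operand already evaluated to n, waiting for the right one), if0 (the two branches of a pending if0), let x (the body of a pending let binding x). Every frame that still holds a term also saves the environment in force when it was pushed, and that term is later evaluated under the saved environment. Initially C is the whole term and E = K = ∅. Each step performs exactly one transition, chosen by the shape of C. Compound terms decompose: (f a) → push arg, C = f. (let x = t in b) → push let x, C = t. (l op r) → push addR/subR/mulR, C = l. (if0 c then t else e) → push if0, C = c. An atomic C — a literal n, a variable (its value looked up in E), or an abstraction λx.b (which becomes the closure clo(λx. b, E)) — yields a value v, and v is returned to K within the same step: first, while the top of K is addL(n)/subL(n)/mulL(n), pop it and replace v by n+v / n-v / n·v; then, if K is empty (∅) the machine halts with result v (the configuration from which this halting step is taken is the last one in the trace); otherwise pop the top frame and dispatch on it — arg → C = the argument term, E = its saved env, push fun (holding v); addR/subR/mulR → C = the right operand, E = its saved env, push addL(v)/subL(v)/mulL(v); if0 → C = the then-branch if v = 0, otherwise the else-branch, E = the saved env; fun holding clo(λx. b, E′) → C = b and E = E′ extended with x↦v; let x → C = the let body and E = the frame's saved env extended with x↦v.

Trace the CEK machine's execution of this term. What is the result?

Answer: -1

Machine steps:
step 0: ⟨C=(if0 (let z = 1 in z) then ((λu. 2) -4) else (-1 * 1)); E=∅; K=∅⟩
step 1: ⟨C=(let z = 1 in z); E=∅; K=[if0]⟩
step 2: ⟨C=1; E=∅; K=[let z :: if0]⟩
step 3: ⟨C=z; E={z↦1}; K=[if0]⟩
step 4: ⟨C=(-1 * 1); E=∅; K=∅⟩
step 5: ⟨C=-1; E=∅; K=[mulR]⟩
step 6: ⟨C=1; E=∅; K=[mulL(-1)]⟩
→ final value -1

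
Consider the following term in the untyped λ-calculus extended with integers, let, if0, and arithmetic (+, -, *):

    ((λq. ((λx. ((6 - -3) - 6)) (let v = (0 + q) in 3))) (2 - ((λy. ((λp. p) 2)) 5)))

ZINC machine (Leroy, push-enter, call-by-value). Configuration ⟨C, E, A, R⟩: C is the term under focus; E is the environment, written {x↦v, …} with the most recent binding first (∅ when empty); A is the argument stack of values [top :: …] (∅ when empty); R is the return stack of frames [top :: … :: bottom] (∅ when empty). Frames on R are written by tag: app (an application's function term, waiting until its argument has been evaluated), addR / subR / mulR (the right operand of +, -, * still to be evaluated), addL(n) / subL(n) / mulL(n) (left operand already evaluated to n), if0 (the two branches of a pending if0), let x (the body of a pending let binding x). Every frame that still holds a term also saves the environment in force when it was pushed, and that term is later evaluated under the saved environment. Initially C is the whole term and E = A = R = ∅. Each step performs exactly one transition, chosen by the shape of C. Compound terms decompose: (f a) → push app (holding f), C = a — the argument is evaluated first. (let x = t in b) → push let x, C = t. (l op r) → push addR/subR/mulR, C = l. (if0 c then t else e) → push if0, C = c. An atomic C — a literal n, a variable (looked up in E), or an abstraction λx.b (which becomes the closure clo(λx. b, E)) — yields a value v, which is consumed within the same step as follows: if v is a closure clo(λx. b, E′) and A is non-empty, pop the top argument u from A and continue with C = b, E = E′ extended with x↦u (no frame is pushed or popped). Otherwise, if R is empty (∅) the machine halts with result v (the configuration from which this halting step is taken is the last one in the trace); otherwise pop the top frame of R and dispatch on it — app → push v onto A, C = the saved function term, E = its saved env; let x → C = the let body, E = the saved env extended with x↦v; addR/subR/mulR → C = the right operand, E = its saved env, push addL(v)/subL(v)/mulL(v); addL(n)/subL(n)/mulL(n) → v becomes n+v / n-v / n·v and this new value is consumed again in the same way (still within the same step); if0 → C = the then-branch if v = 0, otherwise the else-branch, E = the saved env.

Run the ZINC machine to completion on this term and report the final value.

step 0: <C=((λq. ((λx. ((6 - -3) - 6)) (let v = (0 + q) in 3))) (2 - ((λy. ((λp. p) 2)) 5))), E=∅, A=∅, R=∅>
step 1: <C=(2 - ((λy. ((λp. p) 2)) 5)), E=∅, A=∅, R=[app]>
step 2: <C=2, E=∅, A=∅, R=[subR :: app]>
step 3: <C=((λy. ((λp. p) 2)) 5), E=∅, A=∅, R=[subL(2) :: app]>
step 4: <C=5, E=∅, A=∅, R=[app :: subL(2) :: app]>
step 5: <C=(λy. ((λp. p) 2)), E=∅, A=[5], R=[subL(2) :: app]>
step 6: <C=((λp. p) 2), E={y↦5}, A=∅, R=[subL(2) :: app]>
step 7: <C=2, E={y↦5}, A=∅, R=[app :: subL(2) :: app]>
step 8: <C=(λp. p), E={y↦5}, A=[2], R=[subL(2) :: app]>
step 9: <C=p, E={p↦2, y↦5}, A=∅, R=[subL(2) :: app]>
step 10: <C=(λq. ((λx. ((6 - -3) - 6)) (let v = (0 + q) in 3))), E=∅, A=[0], R=∅>
step 11: <C=((λx. ((6 - -3) - 6)) (let v = (0 + q) in 3)), E={q↦0}, A=∅, R=∅>
step 12: <C=(let v = (0 + q) in 3), E={q↦0}, A=∅, R=[app]>
step 13: <C=(0 + q), E={q↦0}, A=∅, R=[let v :: app]>
step 14: <C=0, E={q↦0}, A=∅, R=[addR :: let v :: app]>
step 15: <C=q, E={q↦0}, A=∅, R=[addL(0) :: let v :: app]>
step 16: <C=3, E={v↦0, q↦0}, A=∅, R=[app]>
step 17: <C=(λx. ((6 - -3) - 6)), E={q↦0}, A=[3], R=∅>
step 18: <C=((6 - -3) - 6), E={x↦3, q↦0}, A=∅, R=∅>
step 19: <C=(6 - -3), E={x↦3, q↦0}, A=∅, R=[subR]>
step 20: <C=6, E={x↦3, q↦0}, A=∅, R=[subR :: subR]>
step 21: <C=-3, E={x↦3, q↦0}, A=∅, R=[subL(6) :: subR]>
step 22: <C=6, E={x↦3, q↦0}, A=∅, R=[subL(9)]>
→ final value 3

Answer: 3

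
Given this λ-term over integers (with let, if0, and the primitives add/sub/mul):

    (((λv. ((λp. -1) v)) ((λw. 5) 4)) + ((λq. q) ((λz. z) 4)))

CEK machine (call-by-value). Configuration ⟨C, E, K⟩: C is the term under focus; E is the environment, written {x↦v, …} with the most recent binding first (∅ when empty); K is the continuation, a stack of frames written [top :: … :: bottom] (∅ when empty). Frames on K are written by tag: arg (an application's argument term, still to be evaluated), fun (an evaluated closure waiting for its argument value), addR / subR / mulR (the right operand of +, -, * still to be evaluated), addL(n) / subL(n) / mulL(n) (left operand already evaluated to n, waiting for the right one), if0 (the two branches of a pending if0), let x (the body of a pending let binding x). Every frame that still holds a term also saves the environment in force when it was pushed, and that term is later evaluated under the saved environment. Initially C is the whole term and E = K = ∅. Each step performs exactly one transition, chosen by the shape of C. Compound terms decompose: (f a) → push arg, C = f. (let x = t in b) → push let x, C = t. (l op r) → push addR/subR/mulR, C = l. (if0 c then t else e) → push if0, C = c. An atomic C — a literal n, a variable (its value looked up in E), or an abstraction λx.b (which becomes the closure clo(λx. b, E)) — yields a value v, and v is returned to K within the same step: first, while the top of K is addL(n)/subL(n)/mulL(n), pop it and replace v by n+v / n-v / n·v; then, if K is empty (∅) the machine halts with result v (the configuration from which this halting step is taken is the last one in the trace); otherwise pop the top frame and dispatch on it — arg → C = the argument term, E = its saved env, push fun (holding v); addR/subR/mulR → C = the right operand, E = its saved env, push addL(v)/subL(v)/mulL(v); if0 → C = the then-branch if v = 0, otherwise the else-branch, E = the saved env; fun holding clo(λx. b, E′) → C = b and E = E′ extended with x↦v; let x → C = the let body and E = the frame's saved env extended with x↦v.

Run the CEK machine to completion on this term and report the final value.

Answer: 3

Machine steps:
0. ⟨C=(((λv. ((λp. -1) v)) ((λw. 5) 4)) + ((λq. q) ((λz. z) 4))); E=∅; K=∅⟩
1. ⟨C=((λv. ((λp. -1) v)) ((λw. 5) 4)); E=∅; K=[addR]⟩
2. ⟨C=(λv. ((λp. -1) v)); E=∅; K=[arg :: addR]⟩
3. ⟨C=((λw. 5) 4); E=∅; K=[fun :: addR]⟩
4. ⟨C=(λw. 5); E=∅; K=[arg :: fun :: addR]⟩
5. ⟨C=4; E=∅; K=[fun :: fun :: addR]⟩
6. ⟨C=5; E={w↦4}; K=[fun :: addR]⟩
7. ⟨C=((λp. -1) v); E={v↦5}; K=[addR]⟩
8. ⟨C=(λp. -1); E={v↦5}; K=[arg :: addR]⟩
9. ⟨C=v; E={v↦5}; K=[fun :: addR]⟩
10. ⟨C=-1; E={p↦5, v↦5}; K=[addR]⟩
11. ⟨C=((λq. q) ((λz. z) 4)); E=∅; K=[addL(-1)]⟩
12. ⟨C=(λq. q); E=∅; K=[arg :: addL(-1)]⟩
13. ⟨C=((λz. z) 4); E=∅; K=[fun :: addL(-1)]⟩
14. ⟨C=(λz. z); E=∅; K=[arg :: fun :: addL(-1)]⟩
15. ⟨C=4; E=∅; K=[fun :: fun :: addL(-1)]⟩
16. ⟨C=z; E={z↦4}; K=[fun :: addL(-1)]⟩
17. ⟨C=q; E={q↦4}; K=[addL(-1)]⟩
→ final value 3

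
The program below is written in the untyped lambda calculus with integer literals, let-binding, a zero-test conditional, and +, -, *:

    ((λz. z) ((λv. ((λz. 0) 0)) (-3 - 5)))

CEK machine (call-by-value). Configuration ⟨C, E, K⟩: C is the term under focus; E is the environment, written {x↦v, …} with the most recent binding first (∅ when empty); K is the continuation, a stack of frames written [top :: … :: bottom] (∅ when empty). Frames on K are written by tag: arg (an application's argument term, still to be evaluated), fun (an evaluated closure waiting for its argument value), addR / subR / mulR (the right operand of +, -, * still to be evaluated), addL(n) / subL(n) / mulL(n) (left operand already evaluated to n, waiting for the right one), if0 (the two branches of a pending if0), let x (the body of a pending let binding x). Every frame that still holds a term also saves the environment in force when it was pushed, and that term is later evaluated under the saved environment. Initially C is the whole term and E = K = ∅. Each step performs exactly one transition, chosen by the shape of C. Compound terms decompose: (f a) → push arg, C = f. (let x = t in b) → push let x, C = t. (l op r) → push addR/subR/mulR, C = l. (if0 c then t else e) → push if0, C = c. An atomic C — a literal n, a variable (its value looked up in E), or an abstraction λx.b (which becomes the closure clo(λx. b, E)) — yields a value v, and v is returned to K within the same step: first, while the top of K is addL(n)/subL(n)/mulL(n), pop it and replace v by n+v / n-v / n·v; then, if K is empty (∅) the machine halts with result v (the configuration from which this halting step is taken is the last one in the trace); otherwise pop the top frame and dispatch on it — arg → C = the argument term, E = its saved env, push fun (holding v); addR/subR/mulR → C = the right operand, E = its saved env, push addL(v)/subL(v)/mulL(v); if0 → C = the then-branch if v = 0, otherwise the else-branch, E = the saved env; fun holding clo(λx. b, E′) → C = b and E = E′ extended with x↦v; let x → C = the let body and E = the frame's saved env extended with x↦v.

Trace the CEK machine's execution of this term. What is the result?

0. ⟨C=((λz. z) ((λv. ((λz. 0) 0)) (-3 - 5))); E=∅; K=∅⟩
1. ⟨C=(λz. z); E=∅; K=[arg]⟩
2. ⟨C=((λv. ((λz. 0) 0)) (-3 - 5)); E=∅; K=[fun]⟩
3. ⟨C=(λv. ((λz. 0) 0)); E=∅; K=[arg :: fun]⟩
4. ⟨C=(-3 - 5); E=∅; K=[fun :: fun]⟩
5. ⟨C=-3; E=∅; K=[subR :: fun :: fun]⟩
6. ⟨C=5; E=∅; K=[subL(-3) :: fun :: fun]⟩
7. ⟨C=((λz. 0) 0); E={v↦-8}; K=[fun]⟩
8. ⟨C=(λz. 0); E={v↦-8}; K=[arg :: fun]⟩
9. ⟨C=0; E={v↦-8}; K=[fun :: fun]⟩
10. ⟨C=0; E={z↦0, v↦-8}; K=[fun]⟩
11. ⟨C=z; E={z↦0}; K=∅⟩
→ final value 0

Answer: 0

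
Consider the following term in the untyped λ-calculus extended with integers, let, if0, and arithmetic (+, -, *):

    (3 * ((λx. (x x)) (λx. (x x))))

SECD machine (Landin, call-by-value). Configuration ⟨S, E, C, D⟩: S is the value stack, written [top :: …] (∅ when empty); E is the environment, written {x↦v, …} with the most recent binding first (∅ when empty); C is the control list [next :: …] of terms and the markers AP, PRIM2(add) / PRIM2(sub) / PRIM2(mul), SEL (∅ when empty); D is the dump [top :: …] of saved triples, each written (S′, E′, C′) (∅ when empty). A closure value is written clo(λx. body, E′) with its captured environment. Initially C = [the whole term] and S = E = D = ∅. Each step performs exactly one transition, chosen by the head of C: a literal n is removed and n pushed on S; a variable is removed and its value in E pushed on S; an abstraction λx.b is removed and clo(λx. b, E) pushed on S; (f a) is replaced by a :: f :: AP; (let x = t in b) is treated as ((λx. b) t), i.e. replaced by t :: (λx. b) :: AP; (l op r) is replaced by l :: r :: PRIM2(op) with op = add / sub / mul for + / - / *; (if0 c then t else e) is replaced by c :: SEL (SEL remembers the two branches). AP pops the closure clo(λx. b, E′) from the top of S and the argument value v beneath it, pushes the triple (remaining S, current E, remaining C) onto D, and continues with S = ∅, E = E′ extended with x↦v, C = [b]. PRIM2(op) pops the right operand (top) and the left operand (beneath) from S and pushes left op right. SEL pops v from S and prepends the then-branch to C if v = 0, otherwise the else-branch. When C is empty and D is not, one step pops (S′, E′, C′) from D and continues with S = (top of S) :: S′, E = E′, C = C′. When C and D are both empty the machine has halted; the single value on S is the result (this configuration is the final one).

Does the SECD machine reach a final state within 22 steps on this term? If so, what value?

Answer: DIVERGES (no final state within 22 steps)

Machine steps:
[0] ⟨S=∅; E=∅; C=[(3 * ((λx. (x x)) (λx. (x x))))]; D=∅⟩
[1] ⟨S=∅; E=∅; C=[3 :: ((λx. (x x)) (λx. (x x))) :: PRIM2(mul)]; D=∅⟩
[2] ⟨S=[3]; E=∅; C=[((λx. (x x)) (λx. (x x))) :: PRIM2(mul)]; D=∅⟩
[3] ⟨S=[3]; E=∅; C=[(λx. (x x)) :: (λx. (x x)) :: AP :: PRIM2(mul)]; D=∅⟩
[4] ⟨S=[clo(λx. (x x), ∅) :: 3]; E=∅; C=[(λx. (x x)) :: AP :: PRIM2(mul)]; D=∅⟩
[5] ⟨S=[clo(λx. (x x), ∅) :: clo(λx. (x x), ∅) :: 3]; E=∅; C=[AP :: PRIM2(mul)]; D=∅⟩
[6] ⟨S=∅; E={x↦clo(λx. (x x), ∅)}; C=[(x x)]; D=[([3], ∅, [PRIM2(mul)])]⟩
[7] ⟨S=∅; E={x↦clo(λx. (x x), ∅)}; C=[x :: x :: AP]; D=[([3], ∅, [PRIM2(mul)])]⟩
[8] ⟨S=[clo(λx. (x x), ∅)]; E={x↦clo(λx. (x x), ∅)}; C=[x :: AP]; D=[([3], ∅, [PRIM2(mul)])]⟩
[9] ⟨S=[clo(λx. (x x), ∅) :: clo(λx. (x x), ∅)]; E={x↦clo(λx. (x x), ∅)}; C=[AP]; D=[([3], ∅, [PRIM2(mul)])]⟩
[10] ⟨S=∅; E={x↦clo(λx. (x x), ∅)}; C=[(x x)]; D=[(∅, {x↦clo(λx. (x x), ∅)}, ∅) :: ([3], ∅, [PRIM2(mul)])]⟩
[11] ⟨S=∅; E={x↦clo(λx. (x x), ∅)}; C=[x :: x :: AP]; D=[(∅, {x↦clo(λx. (x x), ∅)}, ∅) :: ([3], ∅, [PRIM2(mul)])]⟩
[12] ⟨S=[clo(λx. (x x), ∅)]; E={x↦clo(λx. (x x), ∅)}; C=[x :: AP]; D=[(∅, {x↦clo(λx. (x x), ∅)}, ∅) :: ([3], ∅, [PRIM2(mul)])]⟩
[13] ⟨S=[clo(λx. (x x), ∅) :: clo(λx. (x x), ∅)]; E={x↦clo(λx. (x x), ∅)}; C=[AP]; D=[(∅, {x↦clo(λx. (x x), ∅)}, ∅) :: ([3], ∅, [PRIM2(mul)])]⟩
[14] ⟨S=∅; E={x↦clo(λx. (x x), ∅)}; C=[(x x)]; D=[(∅, {x↦clo(λx. (x x), ∅)}, ∅) :: (∅, {x↦clo(λx. (x x), ∅)}, ∅) :: ([3], ∅, [PRIM2(mul)])]⟩
[15] ⟨S=∅; E={x↦clo(λx. (x x), ∅)}; C=[x :: x :: AP]; D=[(∅, {x↦clo(λx. (x x), ∅)}, ∅) :: (∅, {x↦clo(λx. (x x), ∅)}, ∅) :: ([3], ∅, [PRIM2(mul)])]⟩
[16] ⟨S=[clo(λx. (x x), ∅)]; E={x↦clo(λx. (x x), ∅)}; C=[x :: AP]; D=[(∅, {x↦clo(λx. (x x), ∅)}, ∅) :: (∅, {x↦clo(λx. (x x), ∅)}, ∅) :: ([3], ∅, [PRIM2(mul)])]⟩
[17] ⟨S=[clo(λx. (x x), ∅) :: clo(λx. (x x), ∅)]; E={x↦clo(λx. (x x), ∅)}; C=[AP]; D=[(∅, {x↦clo(λx. (x x), ∅)}, ∅) :: (∅, {x↦clo(λx. (x x), ∅)}, ∅) :: ([3], ∅, [PRIM2(mul)])]⟩
[18] ⟨S=∅; E={x↦clo(λx. (x x), ∅)}; C=[(x x)]; D=[(∅, {x↦clo(λx. (x x), ∅)}, ∅) :: (∅, {x↦clo(λx. (x x), ∅)}, ∅) :: (∅, {x↦clo(λx. (x x), ∅)}, ∅) :: ([3], ∅, [PRIM2(mul)])]⟩
[19] ⟨S=∅; E={x↦clo(λx. (x x), ∅)}; C=[x :: x :: AP]; D=[(∅, {x↦clo(λx. (x x), ∅)}, ∅) :: (∅, {x↦clo(λx. (x x), ∅)}, ∅) :: (∅, {x↦clo(λx. (x x), ∅)}, ∅) :: ([3], ∅, [PRIM2(mul)])]⟩
[20] ⟨S=[clo(λx. (x x), ∅)]; E={x↦clo(λx. (x x), ∅)}; C=[x :: AP]; D=[(∅, {x↦clo(λx. (x x), ∅)}, ∅) :: (∅, {x↦clo(λx. (x x), ∅)}, ∅) :: (∅, {x↦clo(λx. (x x), ∅)}, ∅) :: ([3], ∅, [PRIM2(mul)])]⟩
[21] ⟨S=[clo(λx. (x x), ∅) :: clo(λx. (x x), ∅)]; E={x↦clo(λx. (x x), ∅)}; C=[AP]; D=[(∅, {x↦clo(λx. (x x), ∅)}, ∅) :: (∅, {x↦clo(λx. (x x), ∅)}, ∅) :: (∅, {x↦clo(λx. (x x), ∅)}, ∅) :: ([3], ∅, [PRIM2(mul)])]⟩
[22] ⟨S=∅; E={x↦clo(λx. (x x), ∅)}; C=[(x x)]; D=[(∅, {x↦clo(λx. (x x), ∅)}, ∅) :: (∅, {x↦clo(λx. (x x), ∅)}, ∅) :: (∅, {x↦clo(λx. (x x), ∅)}, ∅) :: (∅, {x↦clo(λx. (x x), ∅)}, ∅) :: ([3], ∅, [PRIM2(mul)])]⟩
→ 22 transitions taken and the configuration is still not final: no result within 22 steps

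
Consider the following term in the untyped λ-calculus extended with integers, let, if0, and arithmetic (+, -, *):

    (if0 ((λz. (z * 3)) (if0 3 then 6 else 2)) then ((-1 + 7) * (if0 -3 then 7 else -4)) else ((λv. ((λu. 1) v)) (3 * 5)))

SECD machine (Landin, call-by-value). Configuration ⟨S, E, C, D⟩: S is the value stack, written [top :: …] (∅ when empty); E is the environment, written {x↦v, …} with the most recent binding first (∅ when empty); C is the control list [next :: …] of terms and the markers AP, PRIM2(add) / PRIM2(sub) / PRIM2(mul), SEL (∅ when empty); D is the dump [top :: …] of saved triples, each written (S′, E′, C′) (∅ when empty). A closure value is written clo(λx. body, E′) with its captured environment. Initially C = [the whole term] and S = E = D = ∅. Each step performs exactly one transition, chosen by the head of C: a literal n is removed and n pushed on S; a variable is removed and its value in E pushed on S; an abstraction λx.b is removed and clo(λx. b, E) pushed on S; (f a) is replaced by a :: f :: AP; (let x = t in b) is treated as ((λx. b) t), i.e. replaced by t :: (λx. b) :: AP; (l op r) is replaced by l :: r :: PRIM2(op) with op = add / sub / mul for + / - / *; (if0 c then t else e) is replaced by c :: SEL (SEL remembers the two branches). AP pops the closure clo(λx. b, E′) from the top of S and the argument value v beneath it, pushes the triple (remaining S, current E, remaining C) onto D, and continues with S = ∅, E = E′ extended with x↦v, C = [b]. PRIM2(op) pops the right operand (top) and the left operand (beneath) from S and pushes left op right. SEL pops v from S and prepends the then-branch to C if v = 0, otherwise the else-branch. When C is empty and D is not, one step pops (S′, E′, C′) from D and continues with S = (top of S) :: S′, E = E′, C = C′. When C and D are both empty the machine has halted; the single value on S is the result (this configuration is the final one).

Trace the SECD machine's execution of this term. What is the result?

Answer: 1

Execution trace:
0. ⟨S=∅; E=∅; C=[(if0 ((λz. (z * 3)) (if0 3 then 6 else 2)) then ((-1 + 7) * (if0 -3 then 7 else -4)) else ((λv. ((λu. 1) v)) (3 * 5)))]; D=∅⟩
1. ⟨S=∅; E=∅; C=[((λz. (z * 3)) (if0 3 then 6 else 2)) :: SEL]; D=∅⟩
2. ⟨S=∅; E=∅; C=[(if0 3 then 6 else 2) :: (λz. (z * 3)) :: AP :: SEL]; D=∅⟩
3. ⟨S=∅; E=∅; C=[3 :: SEL :: (λz. (z * 3)) :: AP :: SEL]; D=∅⟩
4. ⟨S=[3]; E=∅; C=[SEL :: (λz. (z * 3)) :: AP :: SEL]; D=∅⟩
5. ⟨S=∅; E=∅; C=[2 :: (λz. (z * 3)) :: AP :: SEL]; D=∅⟩
6. ⟨S=[2]; E=∅; C=[(λz. (z * 3)) :: AP :: SEL]; D=∅⟩
7. ⟨S=[clo(λz. (z * 3), ∅) :: 2]; E=∅; C=[AP :: SEL]; D=∅⟩
8. ⟨S=∅; E={z↦2}; C=[(z * 3)]; D=[(∅, ∅, [SEL])]⟩
9. ⟨S=∅; E={z↦2}; C=[z :: 3 :: PRIM2(mul)]; D=[(∅, ∅, [SEL])]⟩
10. ⟨S=[2]; E={z↦2}; C=[3 :: PRIM2(mul)]; D=[(∅, ∅, [SEL])]⟩
11. ⟨S=[3 :: 2]; E={z↦2}; C=[PRIM2(mul)]; D=[(∅, ∅, [SEL])]⟩
12. ⟨S=[6]; E={z↦2}; C=∅; D=[(∅, ∅, [SEL])]⟩
13. ⟨S=[6]; E=∅; C=[SEL]; D=∅⟩
14. ⟨S=∅; E=∅; C=[((λv. ((λu. 1) v)) (3 * 5))]; D=∅⟩
15. ⟨S=∅; E=∅; C=[(3 * 5) :: (λv. ((λu. 1) v)) :: AP]; D=∅⟩
16. ⟨S=∅; E=∅; C=[3 :: 5 :: PRIM2(mul) :: (λv. ((λu. 1) v)) :: AP]; D=∅⟩
17. ⟨S=[3]; E=∅; C=[5 :: PRIM2(mul) :: (λv. ((λu. 1) v)) :: AP]; D=∅⟩
18. ⟨S=[5 :: 3]; E=∅; C=[PRIM2(mul) :: (λv. ((λu. 1) v)) :: AP]; D=∅⟩
19. ⟨S=[15]; E=∅; C=[(λv. ((λu. 1) v)) :: AP]; D=∅⟩
20. ⟨S=[clo(λv. ((λu. 1) v), ∅) :: 15]; E=∅; C=[AP]; D=∅⟩
21. ⟨S=∅; E={v↦15}; C=[((λu. 1) v)]; D=[(∅, ∅, ∅)]⟩
22. ⟨S=∅; E={v↦15}; C=[v :: (λu. 1) :: AP]; D=[(∅, ∅, ∅)]⟩
23. ⟨S=[15]; E={v↦15}; C=[(λu. 1) :: AP]; D=[(∅, ∅, ∅)]⟩
24. ⟨S=[clo(λu. 1, {v↦15}) :: 15]; E={v↦15}; C=[AP]; D=[(∅, ∅, ∅)]⟩
25. ⟨S=∅; E={u↦15, v↦15}; C=[1]; D=[(∅, {v↦15}, ∅) :: (∅, ∅, ∅)]⟩
26. ⟨S=[1]; E={u↦15, v↦15}; C=∅; D=[(∅, {v↦15}, ∅) :: (∅, ∅, ∅)]⟩
27. ⟨S=[1]; E={v↦15}; C=∅; D=[(∅, ∅, ∅)]⟩
28. ⟨S=[1]; E=∅; C=∅; D=∅⟩
→ final value 1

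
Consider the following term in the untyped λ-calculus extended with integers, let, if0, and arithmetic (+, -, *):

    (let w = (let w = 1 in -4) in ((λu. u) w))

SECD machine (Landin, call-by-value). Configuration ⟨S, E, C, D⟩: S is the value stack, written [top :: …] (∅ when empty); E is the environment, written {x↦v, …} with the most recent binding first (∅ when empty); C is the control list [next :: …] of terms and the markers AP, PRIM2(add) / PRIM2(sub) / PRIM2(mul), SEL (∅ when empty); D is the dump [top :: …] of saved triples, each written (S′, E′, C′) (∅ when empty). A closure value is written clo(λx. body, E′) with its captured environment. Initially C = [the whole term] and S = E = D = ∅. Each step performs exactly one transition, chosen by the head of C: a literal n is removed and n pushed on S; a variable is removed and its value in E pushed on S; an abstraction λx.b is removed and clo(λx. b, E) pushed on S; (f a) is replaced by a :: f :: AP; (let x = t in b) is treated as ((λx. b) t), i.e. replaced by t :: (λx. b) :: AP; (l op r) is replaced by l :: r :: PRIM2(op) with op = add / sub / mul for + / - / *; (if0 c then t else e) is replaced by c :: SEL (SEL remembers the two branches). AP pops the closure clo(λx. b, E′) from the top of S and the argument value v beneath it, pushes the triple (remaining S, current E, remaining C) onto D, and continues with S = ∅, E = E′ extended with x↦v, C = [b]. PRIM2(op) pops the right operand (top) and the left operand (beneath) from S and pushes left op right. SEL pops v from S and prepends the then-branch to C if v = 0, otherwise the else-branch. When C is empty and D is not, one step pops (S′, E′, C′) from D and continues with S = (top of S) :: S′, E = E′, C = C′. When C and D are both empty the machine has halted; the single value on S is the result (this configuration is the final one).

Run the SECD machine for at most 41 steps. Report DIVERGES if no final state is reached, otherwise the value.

Answer: -4

Derivation:
step 0: <S=∅, E=∅, C=[(let w = (let w = 1 in -4) in ((λu. u) w))], D=∅>
step 1: <S=∅, E=∅, C=[(let w = 1 in -4) :: (λw. ((λu. u) w)) :: AP], D=∅>
step 2: <S=∅, E=∅, C=[1 :: (λw. -4) :: AP :: (λw. ((λu. u) w)) :: AP], D=∅>
step 3: <S=[1], E=∅, C=[(λw. -4) :: AP :: (λw. ((λu. u) w)) :: AP], D=∅>
step 4: <S=[clo(λw. -4, ∅) :: 1], E=∅, C=[AP :: (λw. ((λu. u) w)) :: AP], D=∅>
step 5: <S=∅, E={w↦1}, C=[-4], D=[(∅, ∅, [(λw. ((λu. u) w)) :: AP])]>
step 6: <S=[-4], E={w↦1}, C=∅, D=[(∅, ∅, [(λw. ((λu. u) w)) :: AP])]>
step 7: <S=[-4], E=∅, C=[(λw. ((λu. u) w)) :: AP], D=∅>
step 8: <S=[clo(λw. ((λu. u) w), ∅) :: -4], E=∅, C=[AP], D=∅>
step 9: <S=∅, E={w↦-4}, C=[((λu. u) w)], D=[(∅, ∅, ∅)]>
step 10: <S=∅, E={w↦-4}, C=[w :: (λu. u) :: AP], D=[(∅, ∅, ∅)]>
step 11: <S=[-4], E={w↦-4}, C=[(λu. u) :: AP], D=[(∅, ∅, ∅)]>
step 12: <S=[clo(λu. u, {w↦-4}) :: -4], E={w↦-4}, C=[AP], D=[(∅, ∅, ∅)]>
step 13: <S=∅, E={u↦-4, w↦-4}, C=[u], D=[(∅, {w↦-4}, ∅) :: (∅, ∅, ∅)]>
step 14: <S=[-4], E={u↦-4, w↦-4}, C=∅, D=[(∅, {w↦-4}, ∅) :: (∅, ∅, ∅)]>
step 15: <S=[-4], E={w↦-4}, C=∅, D=[(∅, ∅, ∅)]>
step 16: <S=[-4], E=∅, C=∅, D=∅>
→ final value -4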